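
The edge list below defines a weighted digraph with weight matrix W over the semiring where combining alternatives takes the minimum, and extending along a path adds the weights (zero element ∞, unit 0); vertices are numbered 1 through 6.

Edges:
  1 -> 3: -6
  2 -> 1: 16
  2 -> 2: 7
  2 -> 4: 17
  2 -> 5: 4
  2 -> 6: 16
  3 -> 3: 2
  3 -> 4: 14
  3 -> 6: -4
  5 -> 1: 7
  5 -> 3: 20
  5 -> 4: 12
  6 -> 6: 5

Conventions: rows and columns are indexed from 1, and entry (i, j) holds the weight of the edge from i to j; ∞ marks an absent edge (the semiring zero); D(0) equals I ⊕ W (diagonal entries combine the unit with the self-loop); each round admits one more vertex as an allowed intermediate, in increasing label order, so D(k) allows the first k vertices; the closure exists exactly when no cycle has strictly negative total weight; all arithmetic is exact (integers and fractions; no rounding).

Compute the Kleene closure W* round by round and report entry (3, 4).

D(0):
  [0, ∞, -6, ∞, ∞, ∞]
  [16, 0, ∞, 17, 4, 16]
  [∞, ∞, 0, 14, ∞, -4]
  [∞, ∞, ∞, 0, ∞, ∞]
  [7, ∞, 20, 12, 0, ∞]
  [∞, ∞, ∞, ∞, ∞, 0]
D(1):
  [0, ∞, -6, ∞, ∞, ∞]
  [16, 0, 10, 17, 4, 16]
  [∞, ∞, 0, 14, ∞, -4]
  [∞, ∞, ∞, 0, ∞, ∞]
  [7, ∞, 1, 12, 0, ∞]
  [∞, ∞, ∞, ∞, ∞, 0]
D(2):
  [0, ∞, -6, ∞, ∞, ∞]
  [16, 0, 10, 17, 4, 16]
  [∞, ∞, 0, 14, ∞, -4]
  [∞, ∞, ∞, 0, ∞, ∞]
  [7, ∞, 1, 12, 0, ∞]
  [∞, ∞, ∞, ∞, ∞, 0]
D(3):
  [0, ∞, -6, 8, ∞, -10]
  [16, 0, 10, 17, 4, 6]
  [∞, ∞, 0, 14, ∞, -4]
  [∞, ∞, ∞, 0, ∞, ∞]
  [7, ∞, 1, 12, 0, -3]
  [∞, ∞, ∞, ∞, ∞, 0]
D(4):
  [0, ∞, -6, 8, ∞, -10]
  [16, 0, 10, 17, 4, 6]
  [∞, ∞, 0, 14, ∞, -4]
  [∞, ∞, ∞, 0, ∞, ∞]
  [7, ∞, 1, 12, 0, -3]
  [∞, ∞, ∞, ∞, ∞, 0]
D(5):
  [0, ∞, -6, 8, ∞, -10]
  [11, 0, 5, 16, 4, 1]
  [∞, ∞, 0, 14, ∞, -4]
  [∞, ∞, ∞, 0, ∞, ∞]
  [7, ∞, 1, 12, 0, -3]
  [∞, ∞, ∞, ∞, ∞, 0]
D(6):
  [0, ∞, -6, 8, ∞, -10]
  [11, 0, 5, 16, 4, 1]
  [∞, ∞, 0, 14, ∞, -4]
  [∞, ∞, ∞, 0, ∞, ∞]
  [7, ∞, 1, 12, 0, -3]
  [∞, ∞, ∞, ∞, ∞, 0]
Answer: W*[3][4] = 14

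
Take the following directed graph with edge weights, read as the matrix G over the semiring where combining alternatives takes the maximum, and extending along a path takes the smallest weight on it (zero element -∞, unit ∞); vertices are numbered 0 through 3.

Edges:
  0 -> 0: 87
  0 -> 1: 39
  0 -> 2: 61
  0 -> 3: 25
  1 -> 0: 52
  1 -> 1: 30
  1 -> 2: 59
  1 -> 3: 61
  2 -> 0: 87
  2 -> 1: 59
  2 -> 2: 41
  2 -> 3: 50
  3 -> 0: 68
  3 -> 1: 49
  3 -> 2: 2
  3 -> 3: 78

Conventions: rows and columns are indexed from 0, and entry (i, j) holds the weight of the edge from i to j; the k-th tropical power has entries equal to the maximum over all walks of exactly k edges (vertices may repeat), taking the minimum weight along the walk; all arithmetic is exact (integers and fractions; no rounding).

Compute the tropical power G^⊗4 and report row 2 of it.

G^⊗2:
  [87, 59, 61, 50]
  [61, 59, 52, 61]
  [87, 49, 61, 59]
  [68, 49, 61, 78]
G^⊗3:
  [87, 59, 61, 59]
  [61, 52, 61, 61]
  [87, 59, 61, 59]
  [68, 59, 61, 78]
G^⊗4:
  [87, 59, 61, 59]
  [61, 59, 61, 61]
  [87, 59, 61, 59]
  [68, 59, 61, 78]
Answer: row 2 of G^⊗4 = [87, 59, 61, 59]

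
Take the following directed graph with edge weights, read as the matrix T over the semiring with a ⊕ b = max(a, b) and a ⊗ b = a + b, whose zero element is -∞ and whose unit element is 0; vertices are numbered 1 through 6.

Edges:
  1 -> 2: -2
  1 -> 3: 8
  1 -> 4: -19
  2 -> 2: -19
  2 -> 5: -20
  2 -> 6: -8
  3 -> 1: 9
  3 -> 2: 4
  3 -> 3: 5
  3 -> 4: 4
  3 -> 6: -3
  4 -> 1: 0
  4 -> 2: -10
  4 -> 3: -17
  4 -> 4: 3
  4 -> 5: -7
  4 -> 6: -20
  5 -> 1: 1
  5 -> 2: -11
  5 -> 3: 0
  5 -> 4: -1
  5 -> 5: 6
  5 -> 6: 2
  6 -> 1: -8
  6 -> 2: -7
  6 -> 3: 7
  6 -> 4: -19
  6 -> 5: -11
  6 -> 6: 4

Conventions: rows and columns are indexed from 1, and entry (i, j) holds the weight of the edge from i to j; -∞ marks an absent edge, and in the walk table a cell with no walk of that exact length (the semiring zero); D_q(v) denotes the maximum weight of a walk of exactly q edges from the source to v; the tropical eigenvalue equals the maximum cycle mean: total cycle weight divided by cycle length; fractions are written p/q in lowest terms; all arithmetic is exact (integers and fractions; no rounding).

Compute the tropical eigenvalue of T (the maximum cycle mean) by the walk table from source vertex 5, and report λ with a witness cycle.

q=0: [-∞, -∞, -∞, -∞, 0, -∞]
q=1: [1, -11, 0, -1, 6, 2]
q=2: [9, 4, 9, 5, 12, 8]
q=3: [18, 13, 17, 13, 18, 14]
q=4: [26, 21, 26, 21, 24, 20]
q=5: [35, 30, 34, 30, 30, 26]
q=6: [43, 38, 43, 38, 36, 32]
Optimal cycle mean attained by: cycle 1->3->1, total 8 + 9, length 2.
Answer: λ = 17/2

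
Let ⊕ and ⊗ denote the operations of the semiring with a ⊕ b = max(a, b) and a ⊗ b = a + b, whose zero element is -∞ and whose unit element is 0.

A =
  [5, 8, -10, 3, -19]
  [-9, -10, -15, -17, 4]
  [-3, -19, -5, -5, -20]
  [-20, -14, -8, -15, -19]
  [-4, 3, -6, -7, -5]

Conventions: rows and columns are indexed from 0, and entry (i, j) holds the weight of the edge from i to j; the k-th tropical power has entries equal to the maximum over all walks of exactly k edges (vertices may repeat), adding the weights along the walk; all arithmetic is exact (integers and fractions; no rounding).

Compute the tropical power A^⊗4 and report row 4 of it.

A^⊗2:
  [10, 13, -5, 8, 12]
  [0, 7, -2, -3, -1]
  [2, 5, -10, 0, -15]
  [-11, -12, -13, -13, -10]
  [1, 4, -11, -1, 7]
A^⊗3:
  [15, 18, 6, 13, 17]
  [5, 8, -7, 3, 11]
  [7, 10, -8, 5, 9]
  [-6, -3, -16, -8, -8]
  [6, 10, 1, 4, 8]
A^⊗4:
  [20, 23, 11, 18, 22]
  [10, 14, 5, 8, 12]
  [12, 15, 3, 10, 14]
  [-1, 2, -14, -3, 1]
  [11, 14, 2, 9, 14]
Answer: row 4 of A^⊗4 = [11, 14, 2, 9, 14]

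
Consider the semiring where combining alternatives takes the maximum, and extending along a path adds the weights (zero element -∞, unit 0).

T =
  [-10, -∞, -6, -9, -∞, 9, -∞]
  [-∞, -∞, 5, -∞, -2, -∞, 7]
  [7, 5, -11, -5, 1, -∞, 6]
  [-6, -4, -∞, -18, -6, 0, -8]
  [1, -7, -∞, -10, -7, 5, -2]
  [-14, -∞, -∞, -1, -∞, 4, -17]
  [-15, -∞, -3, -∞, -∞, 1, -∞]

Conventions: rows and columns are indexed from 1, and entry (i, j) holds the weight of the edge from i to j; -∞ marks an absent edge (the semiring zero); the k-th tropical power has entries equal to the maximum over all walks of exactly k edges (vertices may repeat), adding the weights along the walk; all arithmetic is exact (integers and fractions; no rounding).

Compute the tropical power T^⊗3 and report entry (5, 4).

T^⊗2:
  [1, -1, -16, 8, -5, 13, 0]
  [12, 10, 4, 0, 6, 8, 11]
  [2, -6, 10, -2, 3, 16, 12]
  [-5, -13, 1, -1, -6, 4, 3]
  [-6, -14, -2, 4, -9, 10, 0]
  [-7, -5, -20, 3, -7, 8, -9]
  [4, 2, -14, 0, -2, 5, 3]
T^⊗3:
  [2, 4, 4, 12, 2, 17, 6]
  [11, 9, 15, 7, 8, 21, 17]
  [17, 15, 9, 15, 11, 20, 16]
  [8, 6, 0, 3, 2, 8, 7]
  [5, 3, -3, 9, -1, 14, 4]
  [-3, -1, 0, 7, -3, 12, 2]
  [-1, -4, 7, 4, 0, 13, 9]
Key observation: the optimum is the walk 5->1->6->4, with weight 1 + 9 + (-1) = 9.
Optimal value attained by: walk 5->1->6->4.
Answer: (T^⊗3)[5][4] = 9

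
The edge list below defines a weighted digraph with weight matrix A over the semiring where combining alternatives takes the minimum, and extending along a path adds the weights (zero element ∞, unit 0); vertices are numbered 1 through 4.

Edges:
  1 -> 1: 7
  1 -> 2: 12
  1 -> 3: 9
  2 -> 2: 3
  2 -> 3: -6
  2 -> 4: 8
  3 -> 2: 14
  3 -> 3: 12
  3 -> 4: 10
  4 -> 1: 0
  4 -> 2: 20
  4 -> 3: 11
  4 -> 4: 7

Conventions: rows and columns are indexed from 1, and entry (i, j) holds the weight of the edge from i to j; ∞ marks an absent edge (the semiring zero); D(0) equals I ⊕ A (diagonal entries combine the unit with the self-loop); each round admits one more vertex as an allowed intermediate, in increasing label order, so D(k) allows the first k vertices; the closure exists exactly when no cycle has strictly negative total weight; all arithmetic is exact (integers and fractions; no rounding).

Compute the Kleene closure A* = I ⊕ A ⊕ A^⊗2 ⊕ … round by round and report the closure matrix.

D(0):
  [0, 12, 9, ∞]
  [∞, 0, -6, 8]
  [∞, 14, 0, 10]
  [0, 20, 11, 0]
D(1):
  [0, 12, 9, ∞]
  [∞, 0, -6, 8]
  [∞, 14, 0, 10]
  [0, 12, 9, 0]
D(2):
  [0, 12, 6, 20]
  [∞, 0, -6, 8]
  [∞, 14, 0, 10]
  [0, 12, 6, 0]
D(3):
  [0, 12, 6, 16]
  [∞, 0, -6, 4]
  [∞, 14, 0, 10]
  [0, 12, 6, 0]
D(4):
  [0, 12, 6, 16]
  [4, 0, -6, 4]
  [10, 14, 0, 10]
  [0, 12, 6, 0]
Answer: A* = [[0, 12, 6, 16], [4, 0, -6, 4], [10, 14, 0, 10], [0, 12, 6, 0]]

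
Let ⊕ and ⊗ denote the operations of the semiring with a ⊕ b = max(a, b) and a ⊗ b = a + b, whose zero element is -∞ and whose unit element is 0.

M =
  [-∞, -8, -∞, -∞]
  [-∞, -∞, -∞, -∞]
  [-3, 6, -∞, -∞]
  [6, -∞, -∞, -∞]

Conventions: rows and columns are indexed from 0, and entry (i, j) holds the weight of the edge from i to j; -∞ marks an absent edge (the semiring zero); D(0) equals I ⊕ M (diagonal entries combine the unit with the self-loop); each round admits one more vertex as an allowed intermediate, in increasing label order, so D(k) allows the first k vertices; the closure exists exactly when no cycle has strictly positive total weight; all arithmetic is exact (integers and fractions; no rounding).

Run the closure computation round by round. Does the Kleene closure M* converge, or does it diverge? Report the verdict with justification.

D(0):
  [0, -8, -∞, -∞]
  [-∞, 0, -∞, -∞]
  [-3, 6, 0, -∞]
  [6, -∞, -∞, 0]
D(1):
  [0, -8, -∞, -∞]
  [-∞, 0, -∞, -∞]
  [-3, 6, 0, -∞]
  [6, -2, -∞, 0]
D(2):
  [0, -8, -∞, -∞]
  [-∞, 0, -∞, -∞]
  [-3, 6, 0, -∞]
  [6, -2, -∞, 0]
D(3):
  [0, -8, -∞, -∞]
  [-∞, 0, -∞, -∞]
  [-3, 6, 0, -∞]
  [6, -2, -∞, 0]
D(4):
  [0, -8, -∞, -∞]
  [-∞, 0, -∞, -∞]
  [-3, 6, 0, -∞]
  [6, -2, -∞, 0]
Key observation: every diagonal entry stays at the unit through all rounds, so no improving cycle exists.
Answer: CONVERGES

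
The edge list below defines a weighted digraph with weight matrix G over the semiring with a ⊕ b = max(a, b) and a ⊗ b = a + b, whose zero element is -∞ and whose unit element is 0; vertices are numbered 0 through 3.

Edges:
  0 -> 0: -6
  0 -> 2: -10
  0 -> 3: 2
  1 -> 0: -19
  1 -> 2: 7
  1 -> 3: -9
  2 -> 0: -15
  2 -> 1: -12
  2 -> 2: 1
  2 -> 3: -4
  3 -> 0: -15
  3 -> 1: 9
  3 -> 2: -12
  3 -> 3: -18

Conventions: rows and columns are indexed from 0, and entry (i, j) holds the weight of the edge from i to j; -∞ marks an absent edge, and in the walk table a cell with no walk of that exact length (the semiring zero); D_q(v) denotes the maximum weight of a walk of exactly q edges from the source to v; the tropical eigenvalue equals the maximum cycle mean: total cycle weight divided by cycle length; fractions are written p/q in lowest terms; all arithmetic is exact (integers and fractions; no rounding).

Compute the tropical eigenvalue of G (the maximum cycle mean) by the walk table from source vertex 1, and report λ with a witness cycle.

q=0: [-∞, 0, -∞, -∞]
q=1: [-19, -∞, 7, -9]
q=2: [-8, 0, 8, 3]
q=3: [-7, 12, 9, 4]
q=4: [-6, 13, 19, 5]
Optimal cycle mean attained by: cycle 1->2->3->1, total 7 + (-4) + 9, length 3.
Answer: λ = 4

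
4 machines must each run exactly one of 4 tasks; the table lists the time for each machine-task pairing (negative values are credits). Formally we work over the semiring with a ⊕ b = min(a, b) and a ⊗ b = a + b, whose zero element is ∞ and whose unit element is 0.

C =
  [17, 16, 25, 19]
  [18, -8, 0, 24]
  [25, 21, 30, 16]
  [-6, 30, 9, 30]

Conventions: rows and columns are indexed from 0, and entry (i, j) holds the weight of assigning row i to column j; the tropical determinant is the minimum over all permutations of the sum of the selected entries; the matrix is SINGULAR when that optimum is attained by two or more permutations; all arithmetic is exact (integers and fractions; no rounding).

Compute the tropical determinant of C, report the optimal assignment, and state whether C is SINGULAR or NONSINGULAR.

σ = (0, 1, 2, 3): 17 + (-8) + 30 + 30 = 69
σ = (0, 1, 3, 2): 17 + (-8) + 16 + 9 = 34
σ = (0, 2, 1, 3): 17 + 0 + 21 + 30 = 68
σ = (0, 2, 3, 1): 17 + 0 + 16 + 30 = 63
σ = (0, 3, 1, 2): 17 + 24 + 21 + 9 = 71
σ = (0, 3, 2, 1): 17 + 24 + 30 + 30 = 101
σ = (1, 0, 2, 3): 16 + 18 + 30 + 30 = 94
σ = (1, 0, 3, 2): 16 + 18 + 16 + 9 = 59
σ = (1, 2, 0, 3): 16 + 0 + 25 + 30 = 71
σ = (1, 2, 3, 0): 16 + 0 + 16 + (-6) = 26
σ = (1, 3, 0, 2): 16 + 24 + 25 + 9 = 74
σ = (1, 3, 2, 0): 16 + 24 + 30 + (-6) = 64
σ = (2, 0, 1, 3): 25 + 18 + 21 + 30 = 94
σ = (2, 0, 3, 1): 25 + 18 + 16 + 30 = 89
σ = (2, 1, 0, 3): 25 + (-8) + 25 + 30 = 72
σ = (2, 1, 3, 0): 25 + (-8) + 16 + (-6) = 27
σ = (2, 3, 0, 1): 25 + 24 + 25 + 30 = 104
σ = (2, 3, 1, 0): 25 + 24 + 21 + (-6) = 64
σ = (3, 0, 1, 2): 19 + 18 + 21 + 9 = 67
σ = (3, 0, 2, 1): 19 + 18 + 30 + 30 = 97
σ = (3, 1, 0, 2): 19 + (-8) + 25 + 9 = 45
σ = (3, 1, 2, 0): 19 + (-8) + 30 + (-6) = 35
σ = (3, 2, 0, 1): 19 + 0 + 25 + 30 = 74
σ = (3, 2, 1, 0): 19 + 0 + 21 + (-6) = 34
Optimal value attained by: σ = (1, 2, 3, 0).
Answer: det⊕(C) = 26; verdict: NONSINGULAR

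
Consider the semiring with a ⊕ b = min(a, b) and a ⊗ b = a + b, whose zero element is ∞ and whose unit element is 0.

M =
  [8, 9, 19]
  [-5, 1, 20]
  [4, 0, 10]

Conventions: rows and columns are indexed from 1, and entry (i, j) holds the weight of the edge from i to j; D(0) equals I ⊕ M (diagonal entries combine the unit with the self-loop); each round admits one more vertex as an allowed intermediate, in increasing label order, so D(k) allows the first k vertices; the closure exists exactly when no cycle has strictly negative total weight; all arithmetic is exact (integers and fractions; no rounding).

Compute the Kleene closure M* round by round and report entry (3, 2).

D(0):
  [0, 9, 19]
  [-5, 0, 20]
  [4, 0, 0]
D(1):
  [0, 9, 19]
  [-5, 0, 14]
  [4, 0, 0]
D(2):
  [0, 9, 19]
  [-5, 0, 14]
  [-5, 0, 0]
D(3):
  [0, 9, 19]
  [-5, 0, 14]
  [-5, 0, 0]
Answer: M*[3][2] = 0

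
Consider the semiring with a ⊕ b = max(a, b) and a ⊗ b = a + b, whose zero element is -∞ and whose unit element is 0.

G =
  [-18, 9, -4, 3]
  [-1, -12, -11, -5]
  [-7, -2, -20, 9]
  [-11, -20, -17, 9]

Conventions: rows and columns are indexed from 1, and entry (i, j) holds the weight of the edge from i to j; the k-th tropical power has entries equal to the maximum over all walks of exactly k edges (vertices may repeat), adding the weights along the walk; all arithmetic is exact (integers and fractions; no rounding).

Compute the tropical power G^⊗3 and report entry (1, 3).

G^⊗2:
  [8, -3, -2, 12]
  [-13, 8, -5, 4]
  [-2, 2, -8, 18]
  [-2, -2, -8, 18]
G^⊗3:
  [1, 17, 4, 21]
  [7, -4, -3, 13]
  [7, 7, 1, 27]
  [7, 7, 1, 27]
Key observation: the optimum is the walk 1->2->1->3, with weight 9 + (-1) + (-4) = 4.
Optimal value attained by: walk 1->2->1->3.
Answer: (G^⊗3)[1][3] = 4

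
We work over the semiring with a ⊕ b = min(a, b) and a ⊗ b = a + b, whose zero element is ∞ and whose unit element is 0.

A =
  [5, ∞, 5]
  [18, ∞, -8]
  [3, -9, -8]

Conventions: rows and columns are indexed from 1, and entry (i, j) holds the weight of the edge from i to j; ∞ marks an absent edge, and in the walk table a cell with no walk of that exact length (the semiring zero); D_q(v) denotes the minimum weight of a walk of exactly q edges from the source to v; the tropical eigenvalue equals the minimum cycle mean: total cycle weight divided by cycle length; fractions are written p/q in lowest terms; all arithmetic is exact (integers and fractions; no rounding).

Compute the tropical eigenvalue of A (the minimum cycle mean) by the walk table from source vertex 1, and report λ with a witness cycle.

q=0: [0, ∞, ∞]
q=1: [5, ∞, 5]
q=2: [8, -4, -3]
q=3: [0, -12, -12]
Optimal cycle mean attained by: cycle 2->3->2, total (-8) + (-9), length 2.
Answer: λ = -17/2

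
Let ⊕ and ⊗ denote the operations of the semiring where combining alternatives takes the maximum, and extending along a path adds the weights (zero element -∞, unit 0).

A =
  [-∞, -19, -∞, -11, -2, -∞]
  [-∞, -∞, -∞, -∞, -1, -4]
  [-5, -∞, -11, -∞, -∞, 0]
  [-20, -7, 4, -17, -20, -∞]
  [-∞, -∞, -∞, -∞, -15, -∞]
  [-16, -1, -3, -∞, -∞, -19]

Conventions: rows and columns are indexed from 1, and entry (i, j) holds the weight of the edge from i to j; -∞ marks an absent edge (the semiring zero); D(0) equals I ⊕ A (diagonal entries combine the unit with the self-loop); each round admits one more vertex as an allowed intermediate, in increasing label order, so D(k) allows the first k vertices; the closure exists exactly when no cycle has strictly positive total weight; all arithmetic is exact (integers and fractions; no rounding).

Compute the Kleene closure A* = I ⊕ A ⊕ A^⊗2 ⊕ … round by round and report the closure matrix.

D(0):
  [0, -19, -∞, -11, -2, -∞]
  [-∞, 0, -∞, -∞, -1, -4]
  [-5, -∞, 0, -∞, -∞, 0]
  [-20, -7, 4, 0, -20, -∞]
  [-∞, -∞, -∞, -∞, 0, -∞]
  [-16, -1, -3, -∞, -∞, 0]
D(1):
  [0, -19, -∞, -11, -2, -∞]
  [-∞, 0, -∞, -∞, -1, -4]
  [-5, -24, 0, -16, -7, 0]
  [-20, -7, 4, 0, -20, -∞]
  [-∞, -∞, -∞, -∞, 0, -∞]
  [-16, -1, -3, -27, -18, 0]
D(2):
  [0, -19, -∞, -11, -2, -23]
  [-∞, 0, -∞, -∞, -1, -4]
  [-5, -24, 0, -16, -7, 0]
  [-20, -7, 4, 0, -8, -11]
  [-∞, -∞, -∞, -∞, 0, -∞]
  [-16, -1, -3, -27, -2, 0]
D(3):
  [0, -19, -∞, -11, -2, -23]
  [-∞, 0, -∞, -∞, -1, -4]
  [-5, -24, 0, -16, -7, 0]
  [-1, -7, 4, 0, -3, 4]
  [-∞, -∞, -∞, -∞, 0, -∞]
  [-8, -1, -3, -19, -2, 0]
D(4):
  [0, -18, -7, -11, -2, -7]
  [-∞, 0, -∞, -∞, -1, -4]
  [-5, -23, 0, -16, -7, 0]
  [-1, -7, 4, 0, -3, 4]
  [-∞, -∞, -∞, -∞, 0, -∞]
  [-8, -1, -3, -19, -2, 0]
D(5):
  [0, -18, -7, -11, -2, -7]
  [-∞, 0, -∞, -∞, -1, -4]
  [-5, -23, 0, -16, -7, 0]
  [-1, -7, 4, 0, -3, 4]
  [-∞, -∞, -∞, -∞, 0, -∞]
  [-8, -1, -3, -19, -2, 0]
D(6):
  [0, -8, -7, -11, -2, -7]
  [-12, 0, -7, -23, -1, -4]
  [-5, -1, 0, -16, -2, 0]
  [-1, 3, 4, 0, 2, 4]
  [-∞, -∞, -∞, -∞, 0, -∞]
  [-8, -1, -3, -19, -2, 0]
Answer: A* = [[0, -8, -7, -11, -2, -7], [-12, 0, -7, -23, -1, -4], [-5, -1, 0, -16, -2, 0], [-1, 3, 4, 0, 2, 4], [-∞, -∞, -∞, -∞, 0, -∞], [-8, -1, -3, -19, -2, 0]]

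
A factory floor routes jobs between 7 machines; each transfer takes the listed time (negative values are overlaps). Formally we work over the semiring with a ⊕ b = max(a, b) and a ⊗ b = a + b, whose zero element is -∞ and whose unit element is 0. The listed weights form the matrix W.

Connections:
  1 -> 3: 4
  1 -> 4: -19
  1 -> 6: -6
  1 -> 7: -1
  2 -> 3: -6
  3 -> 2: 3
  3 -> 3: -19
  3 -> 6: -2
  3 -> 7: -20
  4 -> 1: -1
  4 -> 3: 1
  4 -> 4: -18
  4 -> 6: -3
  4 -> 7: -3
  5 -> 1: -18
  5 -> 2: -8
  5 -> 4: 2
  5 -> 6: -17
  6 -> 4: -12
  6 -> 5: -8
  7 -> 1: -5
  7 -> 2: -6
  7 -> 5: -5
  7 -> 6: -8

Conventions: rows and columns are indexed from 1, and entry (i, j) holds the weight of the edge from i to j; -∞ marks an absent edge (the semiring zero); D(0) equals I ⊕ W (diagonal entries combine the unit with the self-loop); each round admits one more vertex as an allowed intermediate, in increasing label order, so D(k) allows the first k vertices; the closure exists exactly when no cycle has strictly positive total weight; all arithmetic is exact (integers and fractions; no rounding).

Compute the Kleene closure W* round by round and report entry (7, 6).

D(0):
  [0, -∞, 4, -19, -∞, -6, -1]
  [-∞, 0, -6, -∞, -∞, -∞, -∞]
  [-∞, 3, 0, -∞, -∞, -2, -20]
  [-1, -∞, 1, 0, -∞, -3, -3]
  [-18, -8, -∞, 2, 0, -17, -∞]
  [-∞, -∞, -∞, -12, -8, 0, -∞]
  [-5, -6, -∞, -∞, -5, -8, 0]
D(1):
  [0, -∞, 4, -19, -∞, -6, -1]
  [-∞, 0, -6, -∞, -∞, -∞, -∞]
  [-∞, 3, 0, -∞, -∞, -2, -20]
  [-1, -∞, 3, 0, -∞, -3, -2]
  [-18, -8, -14, 2, 0, -17, -19]
  [-∞, -∞, -∞, -12, -8, 0, -∞]
  [-5, -6, -1, -24, -5, -8, 0]
D(2):
  [0, -∞, 4, -19, -∞, -6, -1]
  [-∞, 0, -6, -∞, -∞, -∞, -∞]
  [-∞, 3, 0, -∞, -∞, -2, -20]
  [-1, -∞, 3, 0, -∞, -3, -2]
  [-18, -8, -14, 2, 0, -17, -19]
  [-∞, -∞, -∞, -12, -8, 0, -∞]
  [-5, -6, -1, -24, -5, -8, 0]
D(3):
  [0, 7, 4, -19, -∞, 2, -1]
  [-∞, 0, -6, -∞, -∞, -8, -26]
  [-∞, 3, 0, -∞, -∞, -2, -20]
  [-1, 6, 3, 0, -∞, 1, -2]
  [-18, -8, -14, 2, 0, -16, -19]
  [-∞, -∞, -∞, -12, -8, 0, -∞]
  [-5, 2, -1, -24, -5, -3, 0]
D(4):
  [0, 7, 4, -19, -∞, 2, -1]
  [-∞, 0, -6, -∞, -∞, -8, -26]
  [-∞, 3, 0, -∞, -∞, -2, -20]
  [-1, 6, 3, 0, -∞, 1, -2]
  [1, 8, 5, 2, 0, 3, 0]
  [-13, -6, -9, -12, -8, 0, -14]
  [-5, 2, -1, -24, -5, -3, 0]
D(5):
  [0, 7, 4, -19, -∞, 2, -1]
  [-∞, 0, -6, -∞, -∞, -8, -26]
  [-∞, 3, 0, -∞, -∞, -2, -20]
  [-1, 6, 3, 0, -∞, 1, -2]
  [1, 8, 5, 2, 0, 3, 0]
  [-7, 0, -3, -6, -8, 0, -8]
  [-4, 3, 0, -3, -5, -2, 0]
D(6):
  [0, 7, 4, -4, -6, 2, -1]
  [-15, 0, -6, -14, -16, -8, -16]
  [-9, 3, 0, -8, -10, -2, -10]
  [-1, 6, 3, 0, -7, 1, -2]
  [1, 8, 5, 2, 0, 3, 0]
  [-7, 0, -3, -6, -8, 0, -8]
  [-4, 3, 0, -3, -5, -2, 0]
D(7):
  [0, 7, 4, -4, -6, 2, -1]
  [-15, 0, -6, -14, -16, -8, -16]
  [-9, 3, 0, -8, -10, -2, -10]
  [-1, 6, 3, 0, -7, 1, -2]
  [1, 8, 5, 2, 0, 3, 0]
  [-7, 0, -3, -6, -8, 0, -8]
  [-4, 3, 0, -3, -5, -2, 0]
Answer: W*[7][6] = -2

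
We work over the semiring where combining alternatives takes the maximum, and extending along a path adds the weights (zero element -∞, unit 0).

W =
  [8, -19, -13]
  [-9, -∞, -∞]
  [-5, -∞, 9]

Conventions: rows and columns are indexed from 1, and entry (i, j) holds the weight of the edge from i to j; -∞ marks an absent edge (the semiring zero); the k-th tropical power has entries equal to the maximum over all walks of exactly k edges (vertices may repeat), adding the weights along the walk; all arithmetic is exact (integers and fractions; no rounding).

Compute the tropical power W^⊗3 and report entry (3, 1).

W^⊗2:
  [16, -11, -4]
  [-1, -28, -22]
  [4, -24, 18]
W^⊗3:
  [24, -3, 5]
  [7, -20, -13]
  [13, -15, 27]
Key observation: the optimum is the walk 3->3->3->1, with weight 9 + 9 + (-5) = 13.
Optimal value attained by: walk 3->3->3->1.
Answer: (W^⊗3)[3][1] = 13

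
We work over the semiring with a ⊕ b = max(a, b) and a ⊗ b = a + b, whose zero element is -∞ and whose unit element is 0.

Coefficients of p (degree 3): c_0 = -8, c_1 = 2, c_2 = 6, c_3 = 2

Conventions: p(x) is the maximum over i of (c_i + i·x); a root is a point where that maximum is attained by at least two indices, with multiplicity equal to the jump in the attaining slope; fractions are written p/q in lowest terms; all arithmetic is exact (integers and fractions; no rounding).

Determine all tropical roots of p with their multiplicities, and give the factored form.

hull edge (i=0, c=-8) to (i=1, c=2): slope 10, span 1
hull edge (i=1, c=2) to (i=2, c=6): slope 4, span 1
hull edge (i=2, c=6) to (i=3, c=2): slope -4, span 1
Factored form: p(x) = 2 ⊗ (x ⊕ (-10)) ⊗ (x ⊕ (-4)) ⊗ (x ⊕ 4)
Answer: roots = -10 (mult 1), -4 (mult 1), 4 (mult 1)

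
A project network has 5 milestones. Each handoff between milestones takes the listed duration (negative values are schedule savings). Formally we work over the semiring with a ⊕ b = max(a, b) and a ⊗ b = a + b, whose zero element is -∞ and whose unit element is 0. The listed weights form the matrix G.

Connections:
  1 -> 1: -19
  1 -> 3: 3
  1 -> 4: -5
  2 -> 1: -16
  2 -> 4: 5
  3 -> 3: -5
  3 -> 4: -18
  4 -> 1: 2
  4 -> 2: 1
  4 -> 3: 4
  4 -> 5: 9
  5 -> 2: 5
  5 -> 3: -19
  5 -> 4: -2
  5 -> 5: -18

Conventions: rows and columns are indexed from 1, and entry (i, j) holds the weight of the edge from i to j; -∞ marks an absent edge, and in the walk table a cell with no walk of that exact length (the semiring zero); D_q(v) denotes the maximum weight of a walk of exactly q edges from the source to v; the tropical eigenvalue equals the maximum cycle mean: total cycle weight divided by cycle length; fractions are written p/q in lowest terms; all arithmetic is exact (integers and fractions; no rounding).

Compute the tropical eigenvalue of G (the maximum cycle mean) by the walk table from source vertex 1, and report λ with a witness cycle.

q=0: [0, -∞, -∞, -∞, -∞]
q=1: [-19, -∞, 3, -5, -∞]
q=2: [-3, -4, -1, -15, 4]
q=3: [-13, 9, 0, 2, -6]
q=4: [4, 3, 6, 14, 11]
q=5: [16, 16, 18, 9, 23]
Optimal cycle mean attained by: cycle 2->4->5->2, total 5 + 9 + 5, length 3.
Answer: λ = 19/3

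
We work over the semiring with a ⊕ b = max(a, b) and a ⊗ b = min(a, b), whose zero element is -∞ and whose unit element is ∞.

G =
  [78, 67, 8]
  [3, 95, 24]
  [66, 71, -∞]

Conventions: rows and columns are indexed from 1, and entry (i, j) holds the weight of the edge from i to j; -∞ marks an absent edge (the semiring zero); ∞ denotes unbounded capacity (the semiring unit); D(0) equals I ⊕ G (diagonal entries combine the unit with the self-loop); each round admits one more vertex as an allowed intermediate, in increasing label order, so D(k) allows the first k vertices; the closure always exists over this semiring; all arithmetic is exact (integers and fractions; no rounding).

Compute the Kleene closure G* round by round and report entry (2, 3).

D(0):
  [∞, 67, 8]
  [3, ∞, 24]
  [66, 71, ∞]
D(1):
  [∞, 67, 8]
  [3, ∞, 24]
  [66, 71, ∞]
D(2):
  [∞, 67, 24]
  [3, ∞, 24]
  [66, 71, ∞]
D(3):
  [∞, 67, 24]
  [24, ∞, 24]
  [66, 71, ∞]
Answer: G*[2][3] = 24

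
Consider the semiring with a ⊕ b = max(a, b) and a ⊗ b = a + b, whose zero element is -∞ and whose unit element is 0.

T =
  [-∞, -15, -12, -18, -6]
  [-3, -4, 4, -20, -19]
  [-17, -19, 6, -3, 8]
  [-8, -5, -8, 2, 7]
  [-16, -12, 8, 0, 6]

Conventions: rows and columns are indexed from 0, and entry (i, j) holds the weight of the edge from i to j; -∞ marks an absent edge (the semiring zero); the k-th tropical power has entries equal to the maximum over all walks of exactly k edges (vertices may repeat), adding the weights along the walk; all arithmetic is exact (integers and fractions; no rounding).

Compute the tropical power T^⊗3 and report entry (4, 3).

T^⊗2:
  [-18, -18, 2, -6, 0]
  [-7, -8, 10, 1, 12]
  [-8, -4, 16, 8, 14]
  [-6, -3, 15, 7, 13]
  [-8, -5, 14, 6, 16]
T^⊗3:
  [-14, -11, 8, 0, 10]
  [-4, 0, 20, 12, 18]
  [0, 3, 22, 14, 24]
  [-1, 2, 21, 13, 23]
  [0, 4, 24, 16, 22]
Key observation: the optimum is the walk 4->2->4->3, with weight 8 + 8 + 0 = 16.
Optimal value attained by: walk 4->2->4->3.
Answer: (T^⊗3)[4][3] = 16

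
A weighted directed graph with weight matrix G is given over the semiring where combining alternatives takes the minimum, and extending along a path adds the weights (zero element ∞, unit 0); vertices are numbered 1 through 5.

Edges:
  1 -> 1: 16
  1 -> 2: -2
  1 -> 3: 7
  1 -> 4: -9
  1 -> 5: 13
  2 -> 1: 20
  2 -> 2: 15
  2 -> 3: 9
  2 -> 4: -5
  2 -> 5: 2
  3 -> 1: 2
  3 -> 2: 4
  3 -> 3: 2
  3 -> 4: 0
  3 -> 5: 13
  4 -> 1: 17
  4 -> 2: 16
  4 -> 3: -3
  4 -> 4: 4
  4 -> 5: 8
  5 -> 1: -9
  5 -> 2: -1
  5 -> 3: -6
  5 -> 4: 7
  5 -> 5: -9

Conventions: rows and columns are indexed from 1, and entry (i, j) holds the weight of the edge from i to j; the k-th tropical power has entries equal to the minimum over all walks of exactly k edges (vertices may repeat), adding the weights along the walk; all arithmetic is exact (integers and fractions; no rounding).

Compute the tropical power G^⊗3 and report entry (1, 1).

G^⊗2:
  [4, 7, -12, -7, -1]
  [-7, 1, -8, -1, -7]
  [4, 0, -3, -7, 4]
  [-1, 1, -1, -3, -1]
  [-18, -11, -15, -18, -18]
G^⊗3:
  [-10, -8, -10, -12, -10]
  [-16, -9, -13, -16, -16]
  [-5, 1, -10, -5, -5]
  [-10, -3, -7, -10, -10]
  [-27, -20, -24, -27, -27]
Key observation: the optimum is the walk 1->4->3->1, with weight (-9) + (-3) + 2 = -10.
Optimal value attained by: walk 1->4->3->1.
Answer: (G^⊗3)[1][1] = -10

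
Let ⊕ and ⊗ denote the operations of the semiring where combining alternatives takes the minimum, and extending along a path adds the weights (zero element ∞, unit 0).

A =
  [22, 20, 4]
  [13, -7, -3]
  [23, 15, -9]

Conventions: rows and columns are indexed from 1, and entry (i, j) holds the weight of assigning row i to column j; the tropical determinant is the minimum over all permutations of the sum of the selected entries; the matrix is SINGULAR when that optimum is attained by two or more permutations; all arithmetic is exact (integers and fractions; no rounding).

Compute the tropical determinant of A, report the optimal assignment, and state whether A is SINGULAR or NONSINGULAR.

σ = (1, 2, 3): 22 + (-7) + (-9) = 6
σ = (1, 3, 2): 22 + (-3) + 15 = 34
σ = (2, 1, 3): 20 + 13 + (-9) = 24
σ = (2, 3, 1): 20 + (-3) + 23 = 40
σ = (3, 1, 2): 4 + 13 + 15 = 32
σ = (3, 2, 1): 4 + (-7) + 23 = 20
Optimal value attained by: σ = (1, 2, 3).
Answer: det⊕(A) = 6; verdict: NONSINGULAR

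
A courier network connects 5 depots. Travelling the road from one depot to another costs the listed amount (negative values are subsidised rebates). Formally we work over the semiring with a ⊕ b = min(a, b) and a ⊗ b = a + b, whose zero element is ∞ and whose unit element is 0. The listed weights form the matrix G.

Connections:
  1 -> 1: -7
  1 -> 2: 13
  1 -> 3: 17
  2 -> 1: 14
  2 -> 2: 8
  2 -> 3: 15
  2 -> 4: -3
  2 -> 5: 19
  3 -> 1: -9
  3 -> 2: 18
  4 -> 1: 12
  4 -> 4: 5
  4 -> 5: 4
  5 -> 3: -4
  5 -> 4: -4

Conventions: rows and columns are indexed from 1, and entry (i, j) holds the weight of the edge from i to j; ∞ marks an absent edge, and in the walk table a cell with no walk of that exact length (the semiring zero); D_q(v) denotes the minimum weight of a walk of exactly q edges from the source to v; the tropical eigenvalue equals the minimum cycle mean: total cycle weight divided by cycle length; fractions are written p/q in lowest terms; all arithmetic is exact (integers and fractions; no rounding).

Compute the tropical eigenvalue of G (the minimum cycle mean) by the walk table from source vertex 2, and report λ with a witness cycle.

q=0: [∞, 0, ∞, ∞, ∞]
q=1: [14, 8, 15, -3, 19]
q=2: [6, 16, 15, 2, 1]
q=3: [-1, 19, -3, -3, 6]
q=4: [-12, 12, 2, 2, 1]
q=5: [-19, 1, -3, -3, 6]
Optimal cycle mean attained by: cycle 1->1, total (-7), length 1.
Answer: λ = -7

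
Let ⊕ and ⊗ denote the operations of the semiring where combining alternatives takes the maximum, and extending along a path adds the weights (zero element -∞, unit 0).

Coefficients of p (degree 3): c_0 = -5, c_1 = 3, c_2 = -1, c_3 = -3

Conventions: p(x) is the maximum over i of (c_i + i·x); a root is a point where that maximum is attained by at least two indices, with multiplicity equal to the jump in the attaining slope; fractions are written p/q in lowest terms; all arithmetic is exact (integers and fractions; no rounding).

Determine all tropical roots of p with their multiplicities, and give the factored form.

hull edge (i=0, c=-5) to (i=1, c=3): slope 8, span 1
hull edge (i=1, c=3) to (i=3, c=-3): slope -3, span 2
Factored form: p(x) = -3 ⊗ (x ⊕ (-8)) ⊗ (x ⊕ 3) ⊗ (x ⊕ 3)
Answer: roots = -8 (mult 1), 3 (mult 2)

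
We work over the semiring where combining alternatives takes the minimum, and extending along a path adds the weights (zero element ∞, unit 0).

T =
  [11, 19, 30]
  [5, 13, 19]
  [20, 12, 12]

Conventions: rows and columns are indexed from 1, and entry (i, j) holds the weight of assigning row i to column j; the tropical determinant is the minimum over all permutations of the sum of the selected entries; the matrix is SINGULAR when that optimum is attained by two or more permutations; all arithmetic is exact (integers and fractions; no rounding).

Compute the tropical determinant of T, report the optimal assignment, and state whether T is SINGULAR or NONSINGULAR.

σ = (1, 2, 3): 11 + 13 + 12 = 36
σ = (1, 3, 2): 11 + 19 + 12 = 42
σ = (2, 1, 3): 19 + 5 + 12 = 36
σ = (2, 3, 1): 19 + 19 + 20 = 58
σ = (3, 1, 2): 30 + 5 + 12 = 47
σ = (3, 2, 1): 30 + 13 + 20 = 63
Optimal value attained by: σ = (1, 2, 3).
Answer: det⊕(T) = 36; verdict: SINGULAR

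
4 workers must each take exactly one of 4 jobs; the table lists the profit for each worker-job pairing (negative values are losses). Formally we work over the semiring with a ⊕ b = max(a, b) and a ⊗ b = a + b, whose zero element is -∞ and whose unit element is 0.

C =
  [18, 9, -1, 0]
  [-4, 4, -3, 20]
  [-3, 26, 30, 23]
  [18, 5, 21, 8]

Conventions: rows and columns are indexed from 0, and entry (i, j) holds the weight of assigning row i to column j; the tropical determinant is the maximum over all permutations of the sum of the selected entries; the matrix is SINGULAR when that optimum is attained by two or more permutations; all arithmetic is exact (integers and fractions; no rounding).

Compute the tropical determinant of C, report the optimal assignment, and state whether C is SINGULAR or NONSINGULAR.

σ = (0, 1, 2, 3): 18 + 4 + 30 + 8 = 60
σ = (0, 1, 3, 2): 18 + 4 + 23 + 21 = 66
σ = (0, 2, 1, 3): 18 + (-3) + 26 + 8 = 49
σ = (0, 2, 3, 1): 18 + (-3) + 23 + 5 = 43
σ = (0, 3, 1, 2): 18 + 20 + 26 + 21 = 85
σ = (0, 3, 2, 1): 18 + 20 + 30 + 5 = 73
σ = (1, 0, 2, 3): 9 + (-4) + 30 + 8 = 43
σ = (1, 0, 3, 2): 9 + (-4) + 23 + 21 = 49
σ = (1, 2, 0, 3): 9 + (-3) + (-3) + 8 = 11
σ = (1, 2, 3, 0): 9 + (-3) + 23 + 18 = 47
σ = (1, 3, 0, 2): 9 + 20 + (-3) + 21 = 47
σ = (1, 3, 2, 0): 9 + 20 + 30 + 18 = 77
σ = (2, 0, 1, 3): (-1) + (-4) + 26 + 8 = 29
σ = (2, 0, 3, 1): (-1) + (-4) + 23 + 5 = 23
σ = (2, 1, 0, 3): (-1) + 4 + (-3) + 8 = 8
σ = (2, 1, 3, 0): (-1) + 4 + 23 + 18 = 44
σ = (2, 3, 0, 1): (-1) + 20 + (-3) + 5 = 21
σ = (2, 3, 1, 0): (-1) + 20 + 26 + 18 = 63
σ = (3, 0, 1, 2): 0 + (-4) + 26 + 21 = 43
σ = (3, 0, 2, 1): 0 + (-4) + 30 + 5 = 31
σ = (3, 1, 0, 2): 0 + 4 + (-3) + 21 = 22
σ = (3, 1, 2, 0): 0 + 4 + 30 + 18 = 52
σ = (3, 2, 0, 1): 0 + (-3) + (-3) + 5 = -1
σ = (3, 2, 1, 0): 0 + (-3) + 26 + 18 = 41
Optimal value attained by: σ = (0, 3, 1, 2).
Answer: det⊕(C) = 85; verdict: NONSINGULAR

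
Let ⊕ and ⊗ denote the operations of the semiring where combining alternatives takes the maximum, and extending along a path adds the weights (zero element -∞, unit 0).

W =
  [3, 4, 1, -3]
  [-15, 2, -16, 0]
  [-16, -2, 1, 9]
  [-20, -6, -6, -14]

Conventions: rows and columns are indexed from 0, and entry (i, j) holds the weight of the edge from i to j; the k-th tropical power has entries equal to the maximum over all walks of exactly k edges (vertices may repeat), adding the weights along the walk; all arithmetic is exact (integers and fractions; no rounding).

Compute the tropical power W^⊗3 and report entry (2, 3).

W^⊗2:
  [6, 7, 4, 10]
  [-12, 4, -6, 2]
  [-11, 3, 3, 10]
  [-17, -4, -5, 3]
W^⊗3:
  [9, 10, 7, 13]
  [-9, 6, -4, 4]
  [-8, 5, 4, 12]
  [-14, -2, -3, 4]
Key observation: the optimum is the walk 2->3->2->3, with weight 9 + (-6) + 9 = 12.
Optimal value attained by: walk 2->3->2->3.
Answer: (W^⊗3)[2][3] = 12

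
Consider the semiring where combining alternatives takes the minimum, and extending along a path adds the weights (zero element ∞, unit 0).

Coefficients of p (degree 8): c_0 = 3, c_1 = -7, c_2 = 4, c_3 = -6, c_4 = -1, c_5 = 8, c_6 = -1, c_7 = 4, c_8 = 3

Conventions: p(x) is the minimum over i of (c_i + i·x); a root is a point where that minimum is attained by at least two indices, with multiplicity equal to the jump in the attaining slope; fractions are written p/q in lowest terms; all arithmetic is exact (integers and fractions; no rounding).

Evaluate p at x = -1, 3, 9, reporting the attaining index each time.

p(-1) = min(3+0·(-1)=3, -7+1·(-1)=-8, 4+2·(-1)=2, -6+3·(-1)=-9, -1+4·(-1)=-5, 8+5·(-1)=3, -1+6·(-1)=-7, 4+7·(-1)=-3, 3+8·(-1)=-5) = -9 (attained by i=3)
p(3) = min(3+0·3=3, -7+1·3=-4, 4+2·3=10, -6+3·3=3, -1+4·3=11, 8+5·3=23, -1+6·3=17, 4+7·3=25, 3+8·3=27) = -4 (attained by i=1)
p(9) = min(3+0·9=3, -7+1·9=2, 4+2·9=22, -6+3·9=21, -1+4·9=35, 8+5·9=53, -1+6·9=53, 4+7·9=67, 3+8·9=75) = 2 (attained by i=1)
Answer: p(-1) = -9; p(3) = -4; p(9) = 2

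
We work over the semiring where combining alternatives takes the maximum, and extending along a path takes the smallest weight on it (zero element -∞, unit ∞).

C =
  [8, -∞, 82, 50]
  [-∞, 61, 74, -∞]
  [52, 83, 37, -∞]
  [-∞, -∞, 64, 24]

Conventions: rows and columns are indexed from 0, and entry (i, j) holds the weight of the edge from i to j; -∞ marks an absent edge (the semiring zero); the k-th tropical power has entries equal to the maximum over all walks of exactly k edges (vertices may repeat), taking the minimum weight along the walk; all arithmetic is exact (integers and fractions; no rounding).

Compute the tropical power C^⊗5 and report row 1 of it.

C^⊗2:
  [52, 82, 50, 24]
  [52, 74, 61, -∞]
  [37, 61, 74, 50]
  [52, 64, 37, 24]
C^⊗3:
  [50, 61, 74, 50]
  [52, 61, 74, 50]
  [52, 74, 61, 37]
  [37, 61, 64, 50]
C^⊗4:
  [52, 74, 61, 50]
  [52, 74, 61, 50]
  [52, 61, 74, 50]
  [52, 64, 61, 37]
C^⊗5:
  [52, 61, 74, 50]
  [52, 61, 74, 50]
  [52, 74, 61, 50]
  [52, 61, 64, 50]
Answer: row 1 of C^⊗5 = [52, 61, 74, 50]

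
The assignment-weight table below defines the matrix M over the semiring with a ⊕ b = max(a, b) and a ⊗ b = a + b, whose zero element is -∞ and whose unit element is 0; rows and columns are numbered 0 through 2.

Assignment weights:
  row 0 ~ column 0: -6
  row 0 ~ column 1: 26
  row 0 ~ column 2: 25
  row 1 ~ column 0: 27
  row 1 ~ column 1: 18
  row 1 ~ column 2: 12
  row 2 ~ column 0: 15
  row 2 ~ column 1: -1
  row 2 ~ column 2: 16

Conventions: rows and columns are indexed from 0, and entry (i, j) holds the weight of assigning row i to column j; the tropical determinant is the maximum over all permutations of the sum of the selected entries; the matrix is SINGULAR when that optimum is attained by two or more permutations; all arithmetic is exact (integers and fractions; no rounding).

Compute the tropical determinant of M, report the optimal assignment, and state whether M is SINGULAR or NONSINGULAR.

σ = (0, 1, 2): (-6) + 18 + 16 = 28
σ = (0, 2, 1): (-6) + 12 + (-1) = 5
σ = (1, 0, 2): 26 + 27 + 16 = 69
σ = (1, 2, 0): 26 + 12 + 15 = 53
σ = (2, 0, 1): 25 + 27 + (-1) = 51
σ = (2, 1, 0): 25 + 18 + 15 = 58
Optimal value attained by: σ = (1, 0, 2).
Answer: det⊕(M) = 69; verdict: NONSINGULAR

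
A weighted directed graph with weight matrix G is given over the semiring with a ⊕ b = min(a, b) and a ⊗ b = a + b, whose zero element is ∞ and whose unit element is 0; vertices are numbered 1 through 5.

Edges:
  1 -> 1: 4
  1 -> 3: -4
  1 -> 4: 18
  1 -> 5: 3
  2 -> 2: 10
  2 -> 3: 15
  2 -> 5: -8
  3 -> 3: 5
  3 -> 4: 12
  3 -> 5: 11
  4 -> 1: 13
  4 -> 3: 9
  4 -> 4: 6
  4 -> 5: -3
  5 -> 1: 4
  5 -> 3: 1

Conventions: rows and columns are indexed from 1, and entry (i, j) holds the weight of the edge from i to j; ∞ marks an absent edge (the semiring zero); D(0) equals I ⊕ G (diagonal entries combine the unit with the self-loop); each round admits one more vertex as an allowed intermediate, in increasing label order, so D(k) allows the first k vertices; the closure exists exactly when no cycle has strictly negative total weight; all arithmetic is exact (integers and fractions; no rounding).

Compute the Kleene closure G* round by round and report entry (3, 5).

D(0):
  [0, ∞, -4, 18, 3]
  [∞, 0, 15, ∞, -8]
  [∞, ∞, 0, 12, 11]
  [13, ∞, 9, 0, -3]
  [4, ∞, 1, ∞, 0]
D(1):
  [0, ∞, -4, 18, 3]
  [∞, 0, 15, ∞, -8]
  [∞, ∞, 0, 12, 11]
  [13, ∞, 9, 0, -3]
  [4, ∞, 0, 22, 0]
D(2):
  [0, ∞, -4, 18, 3]
  [∞, 0, 15, ∞, -8]
  [∞, ∞, 0, 12, 11]
  [13, ∞, 9, 0, -3]
  [4, ∞, 0, 22, 0]
D(3):
  [0, ∞, -4, 8, 3]
  [∞, 0, 15, 27, -8]
  [∞, ∞, 0, 12, 11]
  [13, ∞, 9, 0, -3]
  [4, ∞, 0, 12, 0]
D(4):
  [0, ∞, -4, 8, 3]
  [40, 0, 15, 27, -8]
  [25, ∞, 0, 12, 9]
  [13, ∞, 9, 0, -3]
  [4, ∞, 0, 12, 0]
D(5):
  [0, ∞, -4, 8, 3]
  [-4, 0, -8, 4, -8]
  [13, ∞, 0, 12, 9]
  [1, ∞, -3, 0, -3]
  [4, ∞, 0, 12, 0]
Answer: G*[3][5] = 9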